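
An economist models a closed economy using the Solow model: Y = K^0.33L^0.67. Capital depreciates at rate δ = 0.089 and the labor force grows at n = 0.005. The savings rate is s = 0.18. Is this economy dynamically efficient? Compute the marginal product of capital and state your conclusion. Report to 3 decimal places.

dynamically efficient; MPK ≈ 0.172

n + δ = 0.005 + 0.089 = 0.094.
Steady-state k*: s·k^0.33 = 0.094·k gives k* = (0.18/0.094)^(1/0.67) ≈ 2.6370.
MPK = 0.33·2.6370^(-0.67) ≈ 0.1723.
MPK > n+δ = 0.094, so the economy is dynamically efficient (under-saving).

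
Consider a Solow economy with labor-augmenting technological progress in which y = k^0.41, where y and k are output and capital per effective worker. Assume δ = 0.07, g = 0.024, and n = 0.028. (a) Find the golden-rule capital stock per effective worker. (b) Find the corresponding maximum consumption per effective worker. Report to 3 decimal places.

(a) k_gold ≈ 7.803; (b) c_gold ≈ 1.370

n + g + δ = 0.028 + 0.024 + 0.07 = 0.122.
At the golden rule the marginal product of capital equals n+g+δ: 0.41·k^(0.41−1) = 0.122. Solving, k_gold = (0.41/0.122)^(1/0.59) ≈ 7.8027.
y_gold = 7.8027^0.41 ≈ 2.3218; c_gold = y_gold − 0.122·k_gold ≈ 1.3698.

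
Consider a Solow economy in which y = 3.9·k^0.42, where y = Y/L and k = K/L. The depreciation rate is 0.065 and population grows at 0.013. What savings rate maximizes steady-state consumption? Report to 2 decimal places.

The effective depreciation rate is n + δ = 0.013 + 0.065 = 0.078.
At the golden rule MPK = n+δ, and in any Cobb-Douglas steady state s = (n+δ)·k/y = MPK·k/y = capital's share 0.42.

s_gold = 0.42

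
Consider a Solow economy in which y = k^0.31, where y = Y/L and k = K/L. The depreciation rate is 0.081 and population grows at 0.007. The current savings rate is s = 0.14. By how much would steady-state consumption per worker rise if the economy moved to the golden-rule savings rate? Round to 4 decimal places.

Δc ≈ 0.1554

n + δ = 0.007 + 0.081 = 0.088.
Current steady state (s = 0.14): k* = (0.14/0.088)^(1/0.69) ≈ 1.9599, y* = 1.9599^0.31 ≈ 1.2320, c* = (1−0.14)·1.2320 ≈ 1.0595.
Setting f'(k) = n+δ gives 0.31·k^(0.31−1) = 0.088, hence k_gold = (0.31/0.088)^(1/0.69) ≈ 6.2027.
y_gold = 6.2027^0.31 ≈ 1.7608, c_gold = y_gold − 0.088·k_gold ≈ 1.2149.
Gain: Δc = 1.2149 − 1.0595 ≈ 0.1554.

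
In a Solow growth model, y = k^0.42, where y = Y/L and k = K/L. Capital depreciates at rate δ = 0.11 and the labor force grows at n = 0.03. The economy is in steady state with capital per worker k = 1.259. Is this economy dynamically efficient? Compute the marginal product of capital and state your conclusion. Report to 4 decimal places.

n + δ = 0.03 + 0.11 = 0.14.
MPK = 0.42·k^(0.42−1) = 0.42·1.259^(-0.58) ≈ 0.3675.
MPK > 0.14, so the economy is dynamically efficient (under-saving).

dynamically efficient; MPK ≈ 0.3675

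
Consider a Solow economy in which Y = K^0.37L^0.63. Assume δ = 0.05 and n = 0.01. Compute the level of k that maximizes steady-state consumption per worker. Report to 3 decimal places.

Capital per worker breaks even when investment replaces (n + δ)·k; here n + δ = 0.06.
At the golden rule the marginal product of capital equals n+δ: 0.37·k^(0.37−1) = 0.06. Solving, k_gold = (0.37/0.06)^(1/0.63) ≈ 17.9493.

k_gold ≈ 17.949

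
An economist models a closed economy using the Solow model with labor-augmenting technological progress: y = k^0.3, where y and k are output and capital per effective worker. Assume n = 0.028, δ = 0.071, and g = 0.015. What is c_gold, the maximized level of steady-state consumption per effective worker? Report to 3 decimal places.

Capital per effective worker breaks even when investment replaces (n + g + δ)·k; here n + g + δ = 0.114.
At the golden rule the marginal product of capital equals n+g+δ: 0.3·k^(0.3−1) = 0.114. Solving, k_gold = (0.3/0.114)^(1/0.7) ≈ 3.9839.
y_gold = 3.9839^0.3 ≈ 1.5139.
c_gold = y_gold − (n+g+δ)·k_gold = 1.5139 − 0.114·3.9839 ≈ 1.0597.

c_gold ≈ 1.060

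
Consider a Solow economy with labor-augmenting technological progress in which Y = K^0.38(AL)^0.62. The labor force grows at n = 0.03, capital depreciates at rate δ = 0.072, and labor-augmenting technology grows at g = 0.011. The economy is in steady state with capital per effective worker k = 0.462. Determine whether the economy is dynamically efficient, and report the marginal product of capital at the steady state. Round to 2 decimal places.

dynamically efficient; MPK ≈ 0.61

The effective depreciation rate is n + g + δ = 0.03 + 0.011 + 0.072 = 0.113.
MPK = 0.38·k^(0.38−1) = 0.38·0.462^(-0.62) ≈ 0.6133.
MPK > 0.113, so the economy is dynamically efficient (under-saving).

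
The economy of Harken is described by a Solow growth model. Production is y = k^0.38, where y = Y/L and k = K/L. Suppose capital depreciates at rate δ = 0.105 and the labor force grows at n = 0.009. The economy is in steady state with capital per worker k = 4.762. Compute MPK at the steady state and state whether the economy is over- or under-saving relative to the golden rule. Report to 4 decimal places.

under-saving; MPK ≈ 0.1444

Break-even investment rate: n + δ = 0.009 + 0.105 = 0.114.
MPK = 0.38·k^(0.38−1) = 0.38·4.762^(-0.62) ≈ 0.1444.
MPK > 0.114, so the economy is dynamically efficient (under-saving).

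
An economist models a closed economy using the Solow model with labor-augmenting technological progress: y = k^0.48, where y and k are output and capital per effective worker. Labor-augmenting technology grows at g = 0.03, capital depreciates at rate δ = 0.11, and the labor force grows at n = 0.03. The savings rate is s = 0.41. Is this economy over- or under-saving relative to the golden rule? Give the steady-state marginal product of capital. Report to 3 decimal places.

Capital per effective worker breaks even when investment replaces (n + g + δ)·k; here n + g + δ = 0.17.
Steady-state k*: s·k^0.48 = 0.17·k gives k* = (0.41/0.17)^(1/0.52) ≈ 5.4358.
MPK = 0.48·5.4358^(-0.52) ≈ 0.1990.
MPK > n+g+δ = 0.17, so the economy is dynamically efficient (under-saving).

under-saving; MPK ≈ 0.199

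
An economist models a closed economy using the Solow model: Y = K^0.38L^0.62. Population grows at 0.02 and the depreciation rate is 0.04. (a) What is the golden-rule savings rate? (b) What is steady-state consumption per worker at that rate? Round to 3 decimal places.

Break-even investment rate: n + δ = 0.02 + 0.04 = 0.06.
For Cobb-Douglas, s_gold equals capital's share: s_gold = 0.38.
Golden rule sets MPK = n+δ: 0.38·k^(0.38−1) = 0.06, so k_gold = (0.38/0.06)^(1/0.62) ≈ 19.6316.
y_gold = 19.6316^0.38 ≈ 3.0997; c_gold = (1−0.38)·y_gold ≈ 1.9218.

(a) s_gold = 0.380; (b) c_gold ≈ 1.922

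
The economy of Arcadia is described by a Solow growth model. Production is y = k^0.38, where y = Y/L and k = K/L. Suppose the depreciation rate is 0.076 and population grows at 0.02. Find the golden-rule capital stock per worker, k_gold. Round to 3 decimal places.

k_gold ≈ 9.199

n + δ = 0.02 + 0.076 = 0.096.
Maximizing c = f(k) − (n+δ)·k gives f'(k) = n+δ, i.e. 0.38·k^(0.38−1) = 0.096, so k_gold = (0.38/0.096)^(1/0.62) ≈ 9.1988.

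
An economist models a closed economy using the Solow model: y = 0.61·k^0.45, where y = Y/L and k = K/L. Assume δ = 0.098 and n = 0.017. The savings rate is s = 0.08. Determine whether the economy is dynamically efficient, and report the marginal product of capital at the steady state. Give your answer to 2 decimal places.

The effective depreciation rate is n + δ = 0.017 + 0.098 = 0.115.
Steady-state k*: s·A·k^0.45 = 0.115·k gives k* = (0.08·0.61/0.115)^(1/0.55) ≈ 0.2104.
MPK = 0.45·0.61·0.2104^(-0.55) ≈ 0.6469.
MPK > n+δ = 0.115, so the economy is dynamically efficient (under-saving).

dynamically efficient; MPK ≈ 0.65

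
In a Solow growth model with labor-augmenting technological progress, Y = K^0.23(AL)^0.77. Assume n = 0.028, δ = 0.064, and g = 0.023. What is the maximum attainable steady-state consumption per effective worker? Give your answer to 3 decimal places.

c_gold ≈ 0.947

n + g + δ = 0.028 + 0.023 + 0.064 = 0.115.
At the golden rule the marginal product of capital equals n+g+δ: 0.23·k^(0.23−1) = 0.115. Solving, k_gold = (0.23/0.115)^(1/0.77) ≈ 2.4601.
y_gold = 2.4601^0.23 ≈ 1.2300.
c_gold = y_gold − (n+g+δ)·k_gold = 1.2300 − 0.115·2.4601 ≈ 0.9471.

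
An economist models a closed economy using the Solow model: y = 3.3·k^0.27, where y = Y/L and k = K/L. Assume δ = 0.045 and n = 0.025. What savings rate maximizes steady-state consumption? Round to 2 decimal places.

s_gold = 0.27

Break-even investment rate: n + δ = 0.025 + 0.045 = 0.07.
At the golden rule MPK = n+δ, and in any Cobb-Douglas steady state s = (n+δ)·k/y = MPK·k/y = capital's share 0.27.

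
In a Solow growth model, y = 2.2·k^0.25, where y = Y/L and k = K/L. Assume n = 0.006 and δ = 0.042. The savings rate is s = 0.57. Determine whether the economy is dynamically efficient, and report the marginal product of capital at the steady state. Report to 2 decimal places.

Break-even investment rate: n + δ = 0.006 + 0.042 = 0.048.
Steady-state k*: s·A·k^0.25 = 0.048·k gives k* = (0.57·2.2/0.048)^(1/0.75) ≈ 77.5190.
MPK = 0.25·2.2·77.5190^(-0.75) ≈ 0.0211.
MPK < n+δ = 0.048, so the economy is dynamically inefficient (over-saving).

dynamically inefficient; MPK ≈ 0.02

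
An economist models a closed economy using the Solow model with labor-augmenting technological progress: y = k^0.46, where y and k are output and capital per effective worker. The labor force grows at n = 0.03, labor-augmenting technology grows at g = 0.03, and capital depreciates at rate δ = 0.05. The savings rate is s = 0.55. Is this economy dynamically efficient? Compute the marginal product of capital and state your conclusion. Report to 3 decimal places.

dynamically inefficient; MPK ≈ 0.092

The effective depreciation rate is n + g + δ = 0.03 + 0.03 + 0.05 = 0.11.
Steady-state k*: s·k^0.46 = 0.11·k gives k* = (0.55/0.11)^(1/0.54) ≈ 19.6965.
MPK = 0.46·19.6965^(-0.54) ≈ 0.0920.
MPK < n+g+δ = 0.11, so the economy is dynamically inefficient (over-saving).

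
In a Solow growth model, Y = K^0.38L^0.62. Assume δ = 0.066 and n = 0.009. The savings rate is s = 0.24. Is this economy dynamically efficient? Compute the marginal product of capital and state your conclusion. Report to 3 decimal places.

dynamically efficient; MPK ≈ 0.119

Capital per worker breaks even when investment replaces (n + δ)·k; here n + δ = 0.075.
Steady-state k*: s·k^0.38 = 0.075·k gives k* = (0.24/0.075)^(1/0.62) ≈ 6.5277.
MPK = 0.38·6.5277^(-0.62) ≈ 0.1187.
MPK > n+δ = 0.075, so the economy is dynamically efficient (under-saving).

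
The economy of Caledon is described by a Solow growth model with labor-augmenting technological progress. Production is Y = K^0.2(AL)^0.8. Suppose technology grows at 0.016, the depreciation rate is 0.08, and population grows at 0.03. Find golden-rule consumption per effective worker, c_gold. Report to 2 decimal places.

c_gold ≈ 0.90

Break-even investment rate: n + g + δ = 0.03 + 0.016 + 0.08 = 0.126.
Golden rule sets MPK = n+g+δ: 0.2·k^(0.2−1) = 0.126, so k_gold = (0.2/0.126)^(1/0.8) ≈ 1.7817.
y_gold = 1.7817^0.2 ≈ 1.1224.
c_gold = y_gold − (n+g+δ)·k_gold = 1.1224 − 0.126·1.7817 ≈ 0.8980.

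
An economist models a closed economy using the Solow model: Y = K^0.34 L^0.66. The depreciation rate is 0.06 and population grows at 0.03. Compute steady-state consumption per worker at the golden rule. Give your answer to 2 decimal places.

c_gold ≈ 1.31

n + δ = 0.03 + 0.06 = 0.09.
Maximizing c = f(k) − (n+δ)·k gives f'(k) = n+δ, i.e. 0.34·k^(0.34−1) = 0.09, so k_gold = (0.34/0.09)^(1/0.66) ≈ 7.4920.
y_gold = 7.4920^0.34 ≈ 1.9832.
c_gold = y_gold − (n+δ)·k_gold = 1.9832 − 0.09·7.4920 ≈ 1.3089.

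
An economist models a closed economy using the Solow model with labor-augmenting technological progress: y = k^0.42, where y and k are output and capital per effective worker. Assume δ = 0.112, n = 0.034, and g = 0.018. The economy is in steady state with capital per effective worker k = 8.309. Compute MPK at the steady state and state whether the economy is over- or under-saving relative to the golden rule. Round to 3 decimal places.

n + g + δ = 0.034 + 0.018 + 0.112 = 0.164.
MPK = 0.42·k^(0.42−1) = 0.42·8.309^(-0.58) ≈ 0.1230.
MPK < 0.164, so the economy is dynamically inefficient (over-saving).

over-saving; MPK ≈ 0.123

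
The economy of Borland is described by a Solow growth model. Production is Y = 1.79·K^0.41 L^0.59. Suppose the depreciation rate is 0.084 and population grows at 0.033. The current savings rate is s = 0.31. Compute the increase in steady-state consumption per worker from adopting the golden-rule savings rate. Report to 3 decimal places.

Δc ≈ 0.140

Break-even investment rate: n + δ = 0.033 + 0.084 = 0.117.
Current steady state (s = 0.31): k* = (0.31·1.79/0.117)^(1/0.59) ≈ 13.9898, y* = 1.79·13.9898^0.41 ≈ 5.2800, c* = (1−0.31)·5.2800 ≈ 3.6432.
Maximizing c = f(k) − (n+δ)·k gives f'(k) = n+δ, i.e. 0.41·1.79·k^(0.41−1) = 0.117, so k_gold = (0.41·1.79/0.117)^(1/0.59) ≈ 22.4705.
y_gold = 1.79·22.4705^0.41 ≈ 6.4123, c_gold = y_gold − 0.117·k_gold ≈ 3.7833.
Gain: Δc = 3.7833 − 3.6432 ≈ 0.1400.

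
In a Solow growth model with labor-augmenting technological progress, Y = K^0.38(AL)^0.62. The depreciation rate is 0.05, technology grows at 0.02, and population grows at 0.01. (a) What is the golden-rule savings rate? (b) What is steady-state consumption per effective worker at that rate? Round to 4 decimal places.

(a) s_gold = 0.3800; (b) c_gold ≈ 1.6112

The effective depreciation rate is n + g + δ = 0.01 + 0.02 + 0.05 = 0.08.
For Cobb-Douglas, s_gold equals capital's share: s_gold = 0.38.
At the golden rule the marginal product of capital equals n+g+δ: 0.38·k^(0.38−1) = 0.08. Solving, k_gold = (0.38/0.08)^(1/0.62) ≈ 12.3436.
y_gold = 12.3436^0.38 ≈ 2.5986; c_gold = (1−0.38)·y_gold ≈ 1.6112.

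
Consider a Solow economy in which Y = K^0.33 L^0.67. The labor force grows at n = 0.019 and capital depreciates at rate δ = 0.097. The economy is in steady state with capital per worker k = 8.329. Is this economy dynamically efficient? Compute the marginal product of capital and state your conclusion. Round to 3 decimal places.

dynamically inefficient; MPK ≈ 0.080

Capital per worker breaks even when investment replaces (n + δ)·k; here n + δ = 0.116.
MPK = 0.33·k^(0.33−1) = 0.33·8.329^(-0.67) ≈ 0.0797.
MPK < 0.116, so the economy is dynamically inefficient (over-saving).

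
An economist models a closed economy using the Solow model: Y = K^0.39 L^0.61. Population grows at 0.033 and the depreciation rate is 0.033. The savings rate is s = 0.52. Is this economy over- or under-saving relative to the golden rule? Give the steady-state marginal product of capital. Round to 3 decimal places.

n + δ = 0.033 + 0.033 = 0.066.
Steady-state k*: s·k^0.39 = 0.066·k gives k* = (0.52/0.066)^(1/0.61) ≈ 29.4853.
MPK = 0.39·29.4853^(-0.61) ≈ 0.0495.
MPK < n+δ = 0.066, so the economy is dynamically inefficient (over-saving).

over-saving; MPK ≈ 0.050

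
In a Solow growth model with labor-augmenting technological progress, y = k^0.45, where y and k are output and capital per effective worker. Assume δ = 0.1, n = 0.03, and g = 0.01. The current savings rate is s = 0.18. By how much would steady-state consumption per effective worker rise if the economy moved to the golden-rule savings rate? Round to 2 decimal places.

Δc ≈ 0.42

n + g + δ = 0.03 + 0.01 + 0.1 = 0.14.
Current steady state (s = 0.18): k* = (0.18/0.14)^(1/0.55) ≈ 1.5792, y* = 1.5792^0.45 ≈ 1.2283, c* = (1−0.18)·1.2283 ≈ 1.0072.
Maximizing c = f(k) − (n+g+δ)·k gives f'(k) = n+g+δ, i.e. 0.45·k^(0.45−1) = 0.14, so k_gold = (0.45/0.14)^(1/0.55) ≈ 8.3555.
y_gold = 8.3555^0.45 ≈ 2.5995, c_gold = y_gold − 0.14·k_gold ≈ 1.4297.
Gain: Δc = 1.4297 − 1.0072 ≈ 0.4225.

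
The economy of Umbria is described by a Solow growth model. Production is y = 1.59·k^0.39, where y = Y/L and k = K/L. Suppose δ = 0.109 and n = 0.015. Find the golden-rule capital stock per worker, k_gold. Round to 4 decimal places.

Break-even investment rate: n + δ = 0.015 + 0.109 = 0.124.
Golden rule sets MPK = n+δ: 0.39·1.59·k^(0.39−1) = 0.124, so k_gold = (0.39·1.59/0.124)^(1/0.61) ≈ 13.9948.

k_gold ≈ 13.9948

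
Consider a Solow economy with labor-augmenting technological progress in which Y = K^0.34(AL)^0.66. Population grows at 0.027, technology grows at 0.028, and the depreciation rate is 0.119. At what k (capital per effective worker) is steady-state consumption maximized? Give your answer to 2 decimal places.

k_gold ≈ 2.76

The effective depreciation rate is n + g + δ = 0.027 + 0.028 + 0.119 = 0.174.
Golden rule sets MPK = n+g+δ: 0.34·k^(0.34−1) = 0.174, so k_gold = (0.34/0.174)^(1/0.66) ≈ 2.7593.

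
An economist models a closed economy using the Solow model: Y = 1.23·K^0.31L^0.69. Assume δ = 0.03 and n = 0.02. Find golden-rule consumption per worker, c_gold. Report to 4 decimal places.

n + δ = 0.02 + 0.03 = 0.05.
At the golden rule the marginal product of capital equals n+δ: 0.31·1.23·k^(0.31−1) = 0.05. Solving, k_gold = (0.31·1.23/0.05)^(1/0.69) ≈ 18.9973.
y_gold = 1.23·18.9973^0.31 ≈ 3.0641.
c_gold = y_gold − (n+δ)·k_gold = 3.0641 − 0.05·18.9973 ≈ 2.1142.

c_gold ≈ 2.1142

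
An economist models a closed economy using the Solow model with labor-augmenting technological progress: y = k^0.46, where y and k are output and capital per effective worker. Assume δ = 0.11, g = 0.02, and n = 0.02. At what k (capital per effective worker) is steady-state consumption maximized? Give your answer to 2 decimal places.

k_gold ≈ 7.97

Capital per effective worker breaks even when investment replaces (n + g + δ)·k; here n + g + δ = 0.15.
At the golden rule the marginal product of capital equals n+g+δ: 0.46·k^(0.46−1) = 0.15. Solving, k_gold = (0.46/0.15)^(1/0.54) ≈ 7.9659.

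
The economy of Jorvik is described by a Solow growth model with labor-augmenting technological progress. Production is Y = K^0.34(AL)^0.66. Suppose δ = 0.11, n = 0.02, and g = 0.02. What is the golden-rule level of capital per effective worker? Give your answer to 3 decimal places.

k_gold ≈ 3.455

n + g + δ = 0.02 + 0.02 + 0.11 = 0.15.
Setting f'(k) = n+g+δ gives 0.34·k^(0.34−1) = 0.15, hence k_gold = (0.34/0.15)^(1/0.66) ≈ 3.4551.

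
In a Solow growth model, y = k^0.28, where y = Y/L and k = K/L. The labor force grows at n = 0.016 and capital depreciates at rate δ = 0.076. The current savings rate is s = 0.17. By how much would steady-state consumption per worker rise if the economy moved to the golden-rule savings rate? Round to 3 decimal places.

Δc ≈ 0.056

Capital per worker breaks even when investment replaces (n + δ)·k; here n + δ = 0.092.
Current steady state (s = 0.17): k* = (0.17/0.092)^(1/0.72) ≈ 2.3462, y* = 2.3462^0.28 ≈ 1.2697, c* = (1−0.17)·1.2697 ≈ 1.0539.
At the golden rule the marginal product of capital equals n+δ: 0.28·k^(0.28−1) = 0.092. Solving, k_gold = (0.28/0.092)^(1/0.72) ≈ 4.6919.
y_gold = 4.6919^0.28 ≈ 1.5416, c_gold = y_gold − 0.092·k_gold ≈ 1.1100.
Gain: Δc = 1.1100 − 1.0539 ≈ 0.0561.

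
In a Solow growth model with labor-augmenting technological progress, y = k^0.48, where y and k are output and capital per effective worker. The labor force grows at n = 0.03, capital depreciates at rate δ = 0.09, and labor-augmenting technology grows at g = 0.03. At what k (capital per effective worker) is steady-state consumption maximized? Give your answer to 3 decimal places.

k_gold ≈ 9.364

Capital per effective worker breaks even when investment replaces (n + g + δ)·k; here n + g + δ = 0.15.
Maximizing c = f(k) − (n+g+δ)·k gives f'(k) = n+g+δ, i.e. 0.48·k^(0.48−1) = 0.15, so k_gold = (0.48/0.15)^(1/0.52) ≈ 9.3636.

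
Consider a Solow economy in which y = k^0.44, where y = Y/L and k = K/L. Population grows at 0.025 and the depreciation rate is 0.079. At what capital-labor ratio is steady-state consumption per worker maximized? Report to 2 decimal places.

k_gold ≈ 13.14

n + δ = 0.025 + 0.079 = 0.104.
At the golden rule the marginal product of capital equals n+δ: 0.44·k^(0.44−1) = 0.104. Solving, k_gold = (0.44/0.104)^(1/0.56) ≈ 13.1403.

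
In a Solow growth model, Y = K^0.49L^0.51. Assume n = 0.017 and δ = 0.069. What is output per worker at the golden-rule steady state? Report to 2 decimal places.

y_gold ≈ 5.32

n + δ = 0.017 + 0.069 = 0.086.
At the golden rule the marginal product of capital equals n+δ: 0.49·k^(0.49−1) = 0.086. Solving, k_gold = (0.49/0.086)^(1/0.51) ≈ 30.3222.
Output: y_gold = k_gold^0.49 = 30.3222^0.49 ≈ 5.3218.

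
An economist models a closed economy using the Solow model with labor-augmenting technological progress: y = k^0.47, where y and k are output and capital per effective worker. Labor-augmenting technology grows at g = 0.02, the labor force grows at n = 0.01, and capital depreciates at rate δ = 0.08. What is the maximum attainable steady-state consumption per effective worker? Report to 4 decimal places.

c_gold ≈ 1.9212

Capital per effective worker breaks even when investment replaces (n + g + δ)·k; here n + g + δ = 0.11.
Maximizing c = f(k) − (n+g+δ)·k gives f'(k) = n+g+δ, i.e. 0.47·k^(0.47−1) = 0.11, so k_gold = (0.47/0.11)^(1/0.53) ≈ 15.4885.
y_gold = 15.4885^0.47 ≈ 3.6250.
c_gold = y_gold − (n+g+δ)·k_gold = 3.6250 − 0.11·15.4885 ≈ 1.9212.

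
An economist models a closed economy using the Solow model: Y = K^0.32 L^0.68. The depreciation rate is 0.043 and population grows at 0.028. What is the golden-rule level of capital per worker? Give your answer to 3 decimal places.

Break-even investment rate: n + δ = 0.028 + 0.043 = 0.071.
Golden rule sets MPK = n+δ: 0.32·k^(0.32−1) = 0.071, so k_gold = (0.32/0.071)^(1/0.68) ≈ 9.1539.

k_gold ≈ 9.154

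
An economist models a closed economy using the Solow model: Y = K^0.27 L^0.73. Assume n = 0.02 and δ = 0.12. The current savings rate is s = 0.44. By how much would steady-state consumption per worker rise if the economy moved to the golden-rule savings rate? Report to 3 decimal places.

The effective depreciation rate is n + δ = 0.02 + 0.12 = 0.14.
Current steady state (s = 0.44): k* = (0.44/0.14)^(1/0.73) ≈ 4.8003, y* = 4.8003^0.27 ≈ 1.5274, c* = (1−0.44)·1.5274 ≈ 0.8553.
At the golden rule the marginal product of capital equals n+δ: 0.27·k^(0.27−1) = 0.14. Solving, k_gold = (0.27/0.14)^(1/0.73) ≈ 2.4589.
y_gold = 2.4589^0.27 ≈ 1.2750, c_gold = y_gold − 0.14·k_gold ≈ 0.9307.
Gain: Δc = 0.9307 − 0.8553 ≈ 0.0754.

Δc ≈ 0.075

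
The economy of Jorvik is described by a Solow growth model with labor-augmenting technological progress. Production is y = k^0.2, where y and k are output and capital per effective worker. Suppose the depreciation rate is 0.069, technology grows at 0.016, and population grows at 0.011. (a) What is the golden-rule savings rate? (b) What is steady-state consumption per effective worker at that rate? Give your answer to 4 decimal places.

(a) s_gold = 0.2000; (b) c_gold ≈ 0.9611

Capital per effective worker breaks even when investment replaces (n + g + δ)·k; here n + g + δ = 0.096.
For Cobb-Douglas, s_gold equals capital's share: s_gold = 0.2.
Setting f'(k) = n+g+δ gives 0.2·k^(0.2−1) = 0.096, hence k_gold = (0.2/0.096)^(1/0.8) ≈ 2.5029.
y_gold = 2.5029^0.2 ≈ 1.2014; c_gold = (1−0.2)·y_gold ≈ 0.9611.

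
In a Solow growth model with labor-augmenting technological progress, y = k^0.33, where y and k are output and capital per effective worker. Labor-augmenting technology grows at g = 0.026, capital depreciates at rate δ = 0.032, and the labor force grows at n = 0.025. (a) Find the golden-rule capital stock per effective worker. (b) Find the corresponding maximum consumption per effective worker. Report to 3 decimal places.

(a) k_gold ≈ 7.847; (b) c_gold ≈ 1.322

The effective depreciation rate is n + g + δ = 0.025 + 0.026 + 0.032 = 0.083.
Golden rule sets MPK = n+g+δ: 0.33·k^(0.33−1) = 0.083, so k_gold = (0.33/0.083)^(1/0.67) ≈ 7.8466.
y_gold = 7.8466^0.33 ≈ 1.9735; c_gold = y_gold − 0.083·k_gold ≈ 1.3223.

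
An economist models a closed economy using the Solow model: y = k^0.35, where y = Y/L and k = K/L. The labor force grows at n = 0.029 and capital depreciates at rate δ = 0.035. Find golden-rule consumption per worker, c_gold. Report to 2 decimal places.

c_gold ≈ 1.62

The effective depreciation rate is n + δ = 0.029 + 0.035 = 0.064.
Maximizing c = f(k) − (n+δ)·k gives f'(k) = n+δ, i.e. 0.35·k^(0.35−1) = 0.064, so k_gold = (0.35/0.064)^(1/0.65) ≈ 13.6525.
y_gold = 13.6525^0.35 ≈ 2.4965.
c_gold = y_gold − (n+δ)·k_gold = 2.4965 − 0.064·13.6525 ≈ 1.6227.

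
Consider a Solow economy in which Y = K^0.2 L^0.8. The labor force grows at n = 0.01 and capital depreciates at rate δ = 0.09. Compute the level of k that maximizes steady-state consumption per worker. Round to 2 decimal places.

Break-even investment rate: n + δ = 0.01 + 0.09 = 0.1.
Maximizing c = f(k) − (n+δ)·k gives f'(k) = n+δ, i.e. 0.2·k^(0.2−1) = 0.1, so k_gold = (0.2/0.1)^(1/0.8) ≈ 2.3784.

k_gold ≈ 2.38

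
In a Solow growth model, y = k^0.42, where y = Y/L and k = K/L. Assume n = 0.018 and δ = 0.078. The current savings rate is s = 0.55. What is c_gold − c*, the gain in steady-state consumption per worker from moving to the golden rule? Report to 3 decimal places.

Capital per worker breaks even when investment replaces (n + δ)·k; here n + δ = 0.096.
Current steady state (s = 0.55): k* = (0.55/0.096)^(1/0.58) ≈ 20.2794, y* = 20.2794^0.42 ≈ 3.5397, c* = (1−0.55)·3.5397 ≈ 1.5929.
Maximizing c = f(k) − (n+δ)·k gives f'(k) = n+δ, i.e. 0.42·k^(0.42−1) = 0.096, so k_gold = (0.42/0.096)^(1/0.58) ≈ 12.7390.
y_gold = 12.7390^0.42 ≈ 2.9118, c_gold = y_gold − 0.096·k_gold ≈ 1.6888.
Gain: Δc = 1.6888 − 1.5929 ≈ 0.0960.

Δc ≈ 0.096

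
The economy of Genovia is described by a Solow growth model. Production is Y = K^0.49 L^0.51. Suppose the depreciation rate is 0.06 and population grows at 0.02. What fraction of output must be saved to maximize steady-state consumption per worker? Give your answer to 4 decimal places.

n + δ = 0.02 + 0.06 = 0.08.
At the golden rule MPK = n+δ, and in any Cobb-Douglas steady state s = (n+δ)·k/y = MPK·k/y = capital's share 0.49.

s_gold = 0.4900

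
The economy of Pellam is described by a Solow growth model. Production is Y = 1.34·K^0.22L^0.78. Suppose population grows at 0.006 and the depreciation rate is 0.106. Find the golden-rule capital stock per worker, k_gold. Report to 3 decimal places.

The effective depreciation rate is n + δ = 0.006 + 0.106 = 0.112.
Golden rule sets MPK = n+δ: 0.22·1.34·k^(0.22−1) = 0.112, so k_gold = (0.22·1.34/0.112)^(1/0.78) ≈ 3.4583.

k_gold ≈ 3.458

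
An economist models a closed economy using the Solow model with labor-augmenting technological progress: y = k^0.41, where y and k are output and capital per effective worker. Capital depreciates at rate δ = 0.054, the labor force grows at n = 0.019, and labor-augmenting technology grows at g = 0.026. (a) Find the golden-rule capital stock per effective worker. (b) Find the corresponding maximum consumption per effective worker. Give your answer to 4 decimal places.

Break-even investment rate: n + g + δ = 0.019 + 0.026 + 0.054 = 0.099.
At the golden rule the marginal product of capital equals n+g+δ: 0.41·k^(0.41−1) = 0.099. Solving, k_gold = (0.41/0.099)^(1/0.59) ≈ 11.1177.
y_gold = 11.1177^0.41 ≈ 2.6845; c_gold = y_gold − 0.099·k_gold ≈ 1.5839.

(a) k_gold ≈ 11.1177; (b) c_gold ≈ 1.5839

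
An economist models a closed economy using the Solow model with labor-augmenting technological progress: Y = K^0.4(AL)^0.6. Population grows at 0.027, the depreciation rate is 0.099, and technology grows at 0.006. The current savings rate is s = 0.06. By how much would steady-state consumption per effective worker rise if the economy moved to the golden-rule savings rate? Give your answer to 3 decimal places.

The effective depreciation rate is n + g + δ = 0.027 + 0.006 + 0.099 = 0.132.
Current steady state (s = 0.06): k* = (0.06/0.132)^(1/0.6) ≈ 0.2687, y* = 0.2687^0.4 ≈ 0.5912, c* = (1−0.06)·0.5912 ≈ 0.5557.
Setting f'(k) = n+g+δ gives 0.4·k^(0.4−1) = 0.132, hence k_gold = (0.4/0.132)^(1/0.6) ≈ 6.3457.
y_gold = 6.3457^0.4 ≈ 2.0941, c_gold = y_gold − 0.132·k_gold ≈ 1.2564.
Gain: Δc = 1.2564 − 0.5557 ≈ 0.7007.

Δc ≈ 0.701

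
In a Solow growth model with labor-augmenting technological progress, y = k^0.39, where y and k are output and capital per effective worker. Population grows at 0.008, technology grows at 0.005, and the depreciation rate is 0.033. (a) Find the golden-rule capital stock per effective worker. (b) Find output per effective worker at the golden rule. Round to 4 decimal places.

(a) k_gold ≈ 33.2517; (b) y_gold ≈ 3.9220

n + g + δ = 0.008 + 0.005 + 0.033 = 0.046.
At the golden rule the marginal product of capital equals n+g+δ: 0.39·k^(0.39−1) = 0.046. Solving, k_gold = (0.39/0.046)^(1/0.61) ≈ 33.2517.
y_gold = 33.2517^0.39 ≈ 3.9220.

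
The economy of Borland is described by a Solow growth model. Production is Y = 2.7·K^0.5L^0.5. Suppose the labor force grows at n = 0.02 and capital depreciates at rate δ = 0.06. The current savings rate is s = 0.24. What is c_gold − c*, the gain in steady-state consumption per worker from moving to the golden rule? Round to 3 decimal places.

Δc ≈ 6.160

Break-even investment rate: n + δ = 0.02 + 0.06 = 0.08.
Current steady state (s = 0.24): k* = (0.24·2.7/0.08)^(1/0.5) ≈ 65.6100, y* = 2.7·65.6100^0.5 ≈ 21.8700, c* = (1−0.24)·21.8700 ≈ 16.6212.
Setting f'(k) = n+δ gives 0.5·2.7·k^(0.5−1) = 0.08, hence k_gold = (0.5·2.7/0.08)^(1/0.5) ≈ 284.7656.
y_gold = 2.7·284.7656^0.5 ≈ 45.5625, c_gold = y_gold − 0.08·k_gold ≈ 22.7812.
Gain: Δc = 22.7812 − 16.6212 ≈ 6.1600.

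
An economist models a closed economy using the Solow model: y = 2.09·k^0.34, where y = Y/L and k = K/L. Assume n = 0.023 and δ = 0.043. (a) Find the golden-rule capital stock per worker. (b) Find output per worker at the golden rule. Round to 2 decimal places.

(a) k_gold ≈ 36.62; (b) y_gold ≈ 7.11

The effective depreciation rate is n + δ = 0.023 + 0.043 = 0.066.
Setting f'(k) = n+δ gives 0.34·2.09·k^(0.34−1) = 0.066, hence k_gold = (0.34·2.09/0.066)^(1/0.66) ≈ 36.6235.
y_gold = 2.09·36.6235^0.34 ≈ 7.1093.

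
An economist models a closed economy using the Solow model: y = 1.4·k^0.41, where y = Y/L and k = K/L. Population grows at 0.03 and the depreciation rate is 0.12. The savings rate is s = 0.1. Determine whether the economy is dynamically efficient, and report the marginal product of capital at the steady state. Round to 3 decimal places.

dynamically efficient; MPK ≈ 0.615

Break-even investment rate: n + δ = 0.03 + 0.12 = 0.15.
Steady-state k*: s·A·k^0.41 = 0.15·k gives k* = (0.1·1.4/0.15)^(1/0.59) ≈ 0.8896.
MPK = 0.41·1.4·0.8896^(-0.59) ≈ 0.6150.
MPK > n+δ = 0.15, so the economy is dynamically efficient (under-saving).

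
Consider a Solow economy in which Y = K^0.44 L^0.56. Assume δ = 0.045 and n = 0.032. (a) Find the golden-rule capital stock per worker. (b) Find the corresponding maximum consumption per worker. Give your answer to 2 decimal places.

(a) k_gold ≈ 22.48; (b) c_gold ≈ 2.20

n + δ = 0.032 + 0.045 = 0.077.
At the golden rule the marginal product of capital equals n+δ: 0.44·k^(0.44−1) = 0.077. Solving, k_gold = (0.44/0.077)^(1/0.56) ≈ 22.4759.
y_gold = 22.4759^0.44 ≈ 3.9333; c_gold = y_gold − 0.077·k_gold ≈ 2.2026.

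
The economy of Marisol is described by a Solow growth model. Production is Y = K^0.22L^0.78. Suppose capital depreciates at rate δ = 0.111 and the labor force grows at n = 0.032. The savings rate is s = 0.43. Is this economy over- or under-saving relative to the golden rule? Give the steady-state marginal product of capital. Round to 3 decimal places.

n + δ = 0.032 + 0.111 = 0.143.
Steady-state k*: s·k^0.22 = 0.143·k gives k* = (0.43/0.143)^(1/0.78) ≈ 4.1019.
MPK = 0.22·4.1019^(-0.78) ≈ 0.0732.
MPK < n+δ = 0.143, so the economy is dynamically inefficient (over-saving).

over-saving; MPK ≈ 0.073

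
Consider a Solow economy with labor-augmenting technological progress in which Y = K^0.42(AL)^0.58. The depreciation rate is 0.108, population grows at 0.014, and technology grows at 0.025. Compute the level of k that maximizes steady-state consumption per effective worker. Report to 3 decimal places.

n + g + δ = 0.014 + 0.025 + 0.108 = 0.147.
At the golden rule the marginal product of capital equals n+g+δ: 0.42·k^(0.42−1) = 0.147. Solving, k_gold = (0.42/0.147)^(1/0.58) ≈ 6.1107.

k_gold ≈ 6.111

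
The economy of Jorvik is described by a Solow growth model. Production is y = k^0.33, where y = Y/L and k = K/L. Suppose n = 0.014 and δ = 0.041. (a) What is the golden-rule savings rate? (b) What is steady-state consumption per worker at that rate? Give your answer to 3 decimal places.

(a) s_gold = 0.330; (b) c_gold ≈ 1.619

The effective depreciation rate is n + δ = 0.014 + 0.041 = 0.055.
For Cobb-Douglas, s_gold equals capital's share: s_gold = 0.33.
Golden rule sets MPK = n+δ: 0.33·k^(0.33−1) = 0.055, so k_gold = (0.33/0.055)^(1/0.67) ≈ 14.5017.
y_gold = 14.5017^0.33 ≈ 2.4170; c_gold = (1−0.33)·y_gold ≈ 1.6194.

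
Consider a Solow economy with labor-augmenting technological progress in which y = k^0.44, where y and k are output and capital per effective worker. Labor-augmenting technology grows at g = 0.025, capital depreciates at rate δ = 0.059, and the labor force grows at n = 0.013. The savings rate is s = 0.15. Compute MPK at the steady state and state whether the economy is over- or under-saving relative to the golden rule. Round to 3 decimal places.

n + g + δ = 0.013 + 0.025 + 0.059 = 0.097.
Steady-state k*: s·k^0.44 = 0.097·k gives k* = (0.15/0.097)^(1/0.56) ≈ 2.1781.
MPK = 0.44·2.1781^(-0.56) ≈ 0.2845.
MPK > n+g+δ = 0.097, so the economy is dynamically efficient (under-saving).

under-saving; MPK ≈ 0.285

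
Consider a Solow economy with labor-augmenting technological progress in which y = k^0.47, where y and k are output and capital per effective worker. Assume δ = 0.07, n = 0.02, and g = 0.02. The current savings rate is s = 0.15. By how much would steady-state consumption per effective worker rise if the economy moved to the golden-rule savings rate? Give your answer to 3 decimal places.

Break-even investment rate: n + g + δ = 0.02 + 0.02 + 0.07 = 0.11.
Current steady state (s = 0.15): k* = (0.15/0.11)^(1/0.53) ≈ 1.7953, y* = 1.7953^0.47 ≈ 1.3166, c* = (1−0.15)·1.3166 ≈ 1.1191.
Golden rule sets MPK = n+g+δ: 0.47·k^(0.47−1) = 0.11, so k_gold = (0.47/0.11)^(1/0.53) ≈ 15.4885.
y_gold = 15.4885^0.47 ≈ 3.6250, c_gold = y_gold − 0.11·k_gold ≈ 1.9212.
Gain: Δc = 1.9212 − 1.1191 ≈ 0.8021.

Δc ≈ 0.802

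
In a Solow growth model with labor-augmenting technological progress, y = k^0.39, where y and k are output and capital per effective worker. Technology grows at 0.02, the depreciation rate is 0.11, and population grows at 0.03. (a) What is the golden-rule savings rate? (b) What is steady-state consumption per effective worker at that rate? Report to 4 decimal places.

The effective depreciation rate is n + g + δ = 0.03 + 0.02 + 0.11 = 0.16.
For Cobb-Douglas, s_gold equals capital's share: s_gold = 0.39.
Maximizing c = f(k) − (n+g+δ)·k gives f'(k) = n+g+δ, i.e. 0.39·k^(0.39−1) = 0.16, so k_gold = (0.39/0.16)^(1/0.61) ≈ 4.3086.
y_gold = 4.3086^0.39 ≈ 1.7676; c_gold = (1−0.39)·y_gold ≈ 1.0783.

(a) s_gold = 0.3900; (b) c_gold ≈ 1.0783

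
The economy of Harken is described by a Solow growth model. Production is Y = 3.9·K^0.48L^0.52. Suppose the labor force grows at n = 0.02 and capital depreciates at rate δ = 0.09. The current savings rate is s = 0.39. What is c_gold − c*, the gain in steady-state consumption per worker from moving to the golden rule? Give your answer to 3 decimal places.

Δc ≈ 0.875

The effective depreciation rate is n + δ = 0.02 + 0.09 = 0.11.
Current steady state (s = 0.39): k* = (0.39·3.9/0.11)^(1/0.52) ≈ 156.2155, y* = 3.9·156.2155^0.48 ≈ 44.0608, c* = (1−0.39)·44.0608 ≈ 26.8771.
Maximizing c = f(k) − (n+δ)·k gives f'(k) = n+δ, i.e. 0.48·3.9·k^(0.48−1) = 0.11, so k_gold = (0.48·3.9/0.11)^(1/0.52) ≈ 232.8846.
y_gold = 3.9·232.8846^0.48 ≈ 53.3694, c_gold = y_gold − 0.11·k_gold ≈ 27.7521.
Gain: Δc = 27.7521 − 26.8771 ≈ 0.8750.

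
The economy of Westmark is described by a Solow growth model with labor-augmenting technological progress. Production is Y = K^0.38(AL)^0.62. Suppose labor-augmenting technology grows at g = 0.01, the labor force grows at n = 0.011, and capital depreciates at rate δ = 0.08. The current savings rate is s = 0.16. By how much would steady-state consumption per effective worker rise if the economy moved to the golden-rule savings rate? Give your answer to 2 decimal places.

Δc ≈ 0.28

n + g + δ = 0.011 + 0.01 + 0.08 = 0.101.
Current steady state (s = 0.16): k* = (0.16/0.101)^(1/0.62) ≈ 2.1002, y* = 2.1002^0.38 ≈ 1.3257, c* = (1−0.16)·1.3257 ≈ 1.1136.
At the golden rule the marginal product of capital equals n+g+δ: 0.38·k^(0.38−1) = 0.101. Solving, k_gold = (0.38/0.101)^(1/0.62) ≈ 8.4755.
y_gold = 8.4755^0.38 ≈ 2.2527, c_gold = y_gold − 0.101·k_gold ≈ 1.3967.
Gain: Δc = 1.3967 − 1.1136 ≈ 0.2831.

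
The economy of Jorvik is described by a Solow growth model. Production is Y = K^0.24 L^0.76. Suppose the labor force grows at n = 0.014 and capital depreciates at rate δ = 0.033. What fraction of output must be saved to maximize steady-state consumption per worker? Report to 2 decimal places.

s_gold = 0.24

Capital per worker breaks even when investment replaces (n + δ)·k; here n + δ = 0.047.
At the golden rule MPK = n+δ, and in any Cobb-Douglas steady state s = (n+δ)·k/y = MPK·k/y = capital's share 0.24.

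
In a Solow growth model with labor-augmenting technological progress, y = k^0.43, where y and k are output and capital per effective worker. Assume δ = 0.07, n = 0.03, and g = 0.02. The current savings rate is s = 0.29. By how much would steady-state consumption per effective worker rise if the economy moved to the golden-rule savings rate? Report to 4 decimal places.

Δc ≈ 0.1114

Capital per effective worker breaks even when investment replaces (n + g + δ)·k; here n + g + δ = 0.12.
Current steady state (s = 0.29): k* = (0.29/0.12)^(1/0.57) ≈ 4.7023, y* = 4.7023^0.43 ≈ 1.9458, c* = (1−0.29)·1.9458 ≈ 1.3815.
Setting f'(k) = n+g+δ gives 0.43·k^(0.43−1) = 0.12, hence k_gold = (0.43/0.12)^(1/0.57) ≈ 9.3850.
y_gold = 9.3850^0.43 ≈ 2.6191, c_gold = y_gold − 0.12·k_gold ≈ 1.4929.
Gain: Δc = 1.4929 − 1.3815 ≈ 0.1114.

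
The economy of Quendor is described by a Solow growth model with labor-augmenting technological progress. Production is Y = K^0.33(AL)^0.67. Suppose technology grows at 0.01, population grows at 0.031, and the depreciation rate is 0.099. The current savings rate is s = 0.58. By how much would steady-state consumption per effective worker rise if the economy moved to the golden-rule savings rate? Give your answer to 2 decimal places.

Δc ≈ 0.18

Capital per effective worker breaks even when investment replaces (n + g + δ)·k; here n + g + δ = 0.14.
Current steady state (s = 0.58): k* = (0.58/0.14)^(1/0.67) ≈ 8.3434, y* = 8.3434^0.33 ≈ 2.0139, c* = (1−0.58)·2.0139 ≈ 0.8458.
Golden rule sets MPK = n+g+δ: 0.33·k^(0.33−1) = 0.14, so k_gold = (0.33/0.14)^(1/0.67) ≈ 3.5958.
y_gold = 3.5958^0.33 ≈ 1.5255, c_gold = y_gold − 0.14·k_gold ≈ 1.0221.
Gain: Δc = 1.0221 − 0.8458 ≈ 0.1762.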